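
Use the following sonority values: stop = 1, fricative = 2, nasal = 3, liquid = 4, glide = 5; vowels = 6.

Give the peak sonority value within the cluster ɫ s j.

/ɫ/: liquid = 4.
/s/: fricative = 2.
/j/: glide = 5.
The maximum is 5.

5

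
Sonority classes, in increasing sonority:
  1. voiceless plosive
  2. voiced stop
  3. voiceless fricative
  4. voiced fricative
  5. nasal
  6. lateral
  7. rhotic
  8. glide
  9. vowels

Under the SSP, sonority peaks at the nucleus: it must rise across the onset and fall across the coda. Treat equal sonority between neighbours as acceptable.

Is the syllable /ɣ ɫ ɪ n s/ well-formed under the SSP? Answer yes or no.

Onset: /ɣ/ is a voiced fricative (sonority 4), /ɫ/ is a lateral (sonority 6); then the nucleus /ɪ/ (sonority 9).
Onset profile 4-6-9 — rises to the nucleus.
Coda: /n/ is a nasal (sonority 5), /s/ is a voiceless fricative (sonority 3).
Coda profile 9-5-3 — falls from the nucleus.

yes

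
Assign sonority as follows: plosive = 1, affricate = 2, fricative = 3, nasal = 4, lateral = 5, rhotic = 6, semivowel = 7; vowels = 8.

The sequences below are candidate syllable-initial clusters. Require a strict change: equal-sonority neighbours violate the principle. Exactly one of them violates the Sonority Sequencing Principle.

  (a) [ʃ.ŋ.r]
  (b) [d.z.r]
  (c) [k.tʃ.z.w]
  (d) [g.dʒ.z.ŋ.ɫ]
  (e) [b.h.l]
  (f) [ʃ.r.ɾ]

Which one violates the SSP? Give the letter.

f

(a) 3-4-6 → obeys
(b) 1-3-6 → obeys
(c) 1-2-3-7 → obeys
(d) 1-2-3-4-5 → obeys
(e) 1-3-5 → obeys
(f) 3-6-6 → violates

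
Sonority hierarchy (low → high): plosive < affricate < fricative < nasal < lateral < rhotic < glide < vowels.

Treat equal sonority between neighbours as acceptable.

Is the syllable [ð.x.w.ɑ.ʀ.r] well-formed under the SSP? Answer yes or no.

Onset: /ð/ is a fricative (sonority 3), /x/ is a fricative (sonority 3), /w/ is a glide (sonority 7); then the nucleus /ɑ/ (sonority 8).
Onset profile 3-3-7-8 — rises to the nucleus.
Coda: /ʀ/ is a rhotic (sonority 6), /r/ is a rhotic (sonority 6).
Coda profile 8-6-6 — falls from the nucleus.

yes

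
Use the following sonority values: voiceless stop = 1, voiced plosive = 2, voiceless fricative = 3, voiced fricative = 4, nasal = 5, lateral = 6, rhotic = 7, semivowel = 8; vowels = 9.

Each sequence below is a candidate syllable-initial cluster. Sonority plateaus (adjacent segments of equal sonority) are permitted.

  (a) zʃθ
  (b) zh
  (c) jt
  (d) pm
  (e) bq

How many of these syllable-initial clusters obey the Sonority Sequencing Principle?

1

(a) sonority 4-3-3: ill-formed.
(b) sonority 4-3: ill-formed.
(c) sonority 8-1: ill-formed.
(d) sonority 1-5: well-formed.
(e) sonority 2-1: ill-formed.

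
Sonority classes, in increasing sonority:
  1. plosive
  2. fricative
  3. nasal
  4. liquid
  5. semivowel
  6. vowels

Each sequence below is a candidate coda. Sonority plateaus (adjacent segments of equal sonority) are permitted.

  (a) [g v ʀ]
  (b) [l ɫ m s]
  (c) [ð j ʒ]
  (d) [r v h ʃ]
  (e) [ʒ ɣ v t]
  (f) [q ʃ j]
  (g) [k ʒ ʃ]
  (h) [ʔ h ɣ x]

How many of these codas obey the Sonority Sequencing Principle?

3

(a) sonority 1-2-4: ill-formed.
(b) sonority 4-4-3-2: well-formed.
(c) sonority 2-5-2: ill-formed.
(d) sonority 4-2-2-2: well-formed.
(e) sonority 2-2-2-1: well-formed.
(f) sonority 1-2-5: ill-formed.
(g) sonority 1-2-2: ill-formed.
(h) sonority 1-2-2-2: ill-formed.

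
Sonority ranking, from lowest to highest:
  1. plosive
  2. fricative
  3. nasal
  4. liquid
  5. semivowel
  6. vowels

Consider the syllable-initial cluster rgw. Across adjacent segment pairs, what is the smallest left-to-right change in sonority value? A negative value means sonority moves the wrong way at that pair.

-3

/r/ is a liquid (sonority 4).
/g/ is a plosive (sonority 1).
/w/ is a semivowel (sonority 5).
/r/→/g/: change -3.
/g/→/w/: change +4.
Minimum = -3.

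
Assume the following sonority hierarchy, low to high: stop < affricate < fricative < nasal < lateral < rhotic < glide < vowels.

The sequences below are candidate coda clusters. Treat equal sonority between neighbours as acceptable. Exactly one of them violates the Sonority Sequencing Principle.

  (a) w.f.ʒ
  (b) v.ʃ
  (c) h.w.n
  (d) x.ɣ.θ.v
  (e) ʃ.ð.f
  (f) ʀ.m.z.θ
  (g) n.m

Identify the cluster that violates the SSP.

c

(a) sonority 7-3-3: well-formed.
(b) sonority 3-3: well-formed.
(c) sonority 3-7-4: ill-formed.
(d) sonority 3-3-3-3: well-formed.
(e) sonority 3-3-3: well-formed.
(f) sonority 6-4-3-3: well-formed.
(g) sonority 4-4: well-formed.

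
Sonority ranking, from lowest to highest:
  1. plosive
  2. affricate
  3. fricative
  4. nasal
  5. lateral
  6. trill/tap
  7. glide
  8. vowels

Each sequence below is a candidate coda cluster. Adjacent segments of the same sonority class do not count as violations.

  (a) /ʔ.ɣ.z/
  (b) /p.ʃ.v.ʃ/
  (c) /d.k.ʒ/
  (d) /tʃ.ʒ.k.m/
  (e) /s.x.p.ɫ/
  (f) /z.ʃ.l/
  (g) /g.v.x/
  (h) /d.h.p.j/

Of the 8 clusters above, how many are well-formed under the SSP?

(a) /ʔ.ɣ.z/: profile 1-3-3 — violates.
(b) /p.ʃ.v.ʃ/: profile 1-3-3-3 — violates.
(c) /d.k.ʒ/: profile 1-1-3 — violates.
(d) /tʃ.ʒ.k.m/: profile 2-3-1-4 — violates.
(e) /s.x.p.ɫ/: profile 3-3-1-5 — violates.
(f) /z.ʃ.l/: profile 3-3-5 — violates.
(g) /g.v.x/: profile 1-3-3 — violates.
(h) /d.h.p.j/: profile 1-3-1-7 — violates.

0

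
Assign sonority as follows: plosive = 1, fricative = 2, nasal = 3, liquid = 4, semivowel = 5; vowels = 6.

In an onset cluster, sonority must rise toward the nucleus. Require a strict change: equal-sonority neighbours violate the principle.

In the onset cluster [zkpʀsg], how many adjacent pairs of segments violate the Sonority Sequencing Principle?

/z/ — fricative, sonority 2.
/k/ — plosive, sonority 1.
/p/ — plosive, sonority 1.
/ʀ/ — liquid, sonority 4.
/s/ — fricative, sonority 2.
/g/ — plosive, sonority 1.
/z/→/k/: 2→1 (does not rise) — violation.
/k/→/p/: 1→1 (plateau) — violation.
/p/→/ʀ/: 1→4 (rises) — ok.
/ʀ/→/s/: 4→2 (does not rise) — violation.
/s/→/g/: 2→1 (does not rise) — violation.

4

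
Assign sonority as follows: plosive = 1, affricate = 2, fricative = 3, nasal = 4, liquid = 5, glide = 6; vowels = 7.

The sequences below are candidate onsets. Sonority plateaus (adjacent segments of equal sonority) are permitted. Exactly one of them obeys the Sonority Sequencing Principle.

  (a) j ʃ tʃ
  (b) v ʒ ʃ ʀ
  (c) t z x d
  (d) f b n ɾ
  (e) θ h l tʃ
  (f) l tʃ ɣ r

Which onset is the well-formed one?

(a) sonority 6-3-2: ill-formed.
(b) sonority 3-3-3-5: well-formed.
(c) sonority 1-3-3-1: ill-formed.
(d) sonority 3-1-4-5: ill-formed.
(e) sonority 3-3-5-2: ill-formed.
(f) sonority 5-2-3-5: ill-formed.

b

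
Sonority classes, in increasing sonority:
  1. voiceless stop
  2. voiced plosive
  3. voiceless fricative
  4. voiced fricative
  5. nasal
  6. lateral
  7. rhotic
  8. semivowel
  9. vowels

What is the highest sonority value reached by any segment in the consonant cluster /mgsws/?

/m/: nasal = 5.
/g/: voiced plosive = 2.
/s/: voiceless fricative = 3.
/w/: semivowel = 8.
/s/: voiceless fricative = 3.
The maximum is 8.

8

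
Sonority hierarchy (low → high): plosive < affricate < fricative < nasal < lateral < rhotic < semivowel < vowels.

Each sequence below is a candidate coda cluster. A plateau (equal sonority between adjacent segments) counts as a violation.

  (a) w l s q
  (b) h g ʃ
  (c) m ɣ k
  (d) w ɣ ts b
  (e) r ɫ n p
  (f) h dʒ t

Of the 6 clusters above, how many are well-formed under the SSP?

5

(a) w l s q: profile 7-5-3-1 — obeys.
(b) h g ʃ: profile 3-1-3 — violates.
(c) m ɣ k: profile 4-3-1 — obeys.
(d) w ɣ ts b: profile 7-3-2-1 — obeys.
(e) r ɫ n p: profile 6-5-4-1 — obeys.
(f) h dʒ t: profile 3-2-1 — obeys.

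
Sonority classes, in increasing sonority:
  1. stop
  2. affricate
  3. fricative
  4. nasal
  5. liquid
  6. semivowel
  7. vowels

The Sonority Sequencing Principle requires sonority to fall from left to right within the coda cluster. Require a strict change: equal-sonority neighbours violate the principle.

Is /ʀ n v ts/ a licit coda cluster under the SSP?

yes

/ʀ/ is a liquid (sonority 5).
/n/ is a nasal (sonority 4).
/v/ is a fricative (sonority 3).
/ts/ is an affricate (sonority 2).
The profile 5-4-3-2 strictly falls, so the coda cluster satisfies the SSP.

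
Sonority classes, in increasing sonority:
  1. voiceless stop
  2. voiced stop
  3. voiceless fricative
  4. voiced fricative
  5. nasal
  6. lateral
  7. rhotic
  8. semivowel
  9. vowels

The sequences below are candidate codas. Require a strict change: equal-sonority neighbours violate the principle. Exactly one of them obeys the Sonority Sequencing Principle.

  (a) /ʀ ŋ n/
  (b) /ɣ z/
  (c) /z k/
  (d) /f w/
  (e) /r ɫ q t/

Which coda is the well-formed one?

c

(a) sonority 7-5-5: ill-formed.
(b) sonority 4-4: ill-formed.
(c) sonority 4-1: well-formed.
(d) sonority 3-8: ill-formed.
(e) sonority 7-6-1-1: ill-formed.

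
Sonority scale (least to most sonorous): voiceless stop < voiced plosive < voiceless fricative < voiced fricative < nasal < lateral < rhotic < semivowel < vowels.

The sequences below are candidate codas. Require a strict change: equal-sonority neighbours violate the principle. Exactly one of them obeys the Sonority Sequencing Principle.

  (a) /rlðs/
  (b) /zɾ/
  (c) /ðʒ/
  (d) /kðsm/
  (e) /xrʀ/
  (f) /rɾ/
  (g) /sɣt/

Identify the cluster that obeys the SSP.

(a) 7-6-4-3 → obeys
(b) 4-7 → violates
(c) 4-4 → violates
(d) 1-4-3-5 → violates
(e) 3-7-7 → violates
(f) 7-7 → violates
(g) 3-4-1 → violates

a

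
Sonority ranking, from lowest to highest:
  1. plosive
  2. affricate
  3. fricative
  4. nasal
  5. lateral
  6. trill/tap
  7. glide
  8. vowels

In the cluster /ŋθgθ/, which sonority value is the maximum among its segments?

4

/ŋ/ is a nasal (sonority 4).
/θ/ is a fricative (sonority 3).
/g/ is a plosive (sonority 1).
/θ/ is a fricative (sonority 3).
The maximum is 4.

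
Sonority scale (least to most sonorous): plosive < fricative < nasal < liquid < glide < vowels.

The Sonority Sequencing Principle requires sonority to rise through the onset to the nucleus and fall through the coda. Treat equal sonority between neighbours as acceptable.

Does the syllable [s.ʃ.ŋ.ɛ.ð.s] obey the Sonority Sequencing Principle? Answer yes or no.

yes

Onset: /s/ is a fricative (sonority 2), /ʃ/ is a fricative (sonority 2), /ŋ/ is a nasal (sonority 3); then the nucleus /ɛ/ (sonority 6).
Onset profile 2-2-3-6 — rises to the nucleus.
Coda: /ð/ is a fricative (sonority 2), /s/ is a fricative (sonority 2).
Coda profile 6-2-2 — falls from the nucleus.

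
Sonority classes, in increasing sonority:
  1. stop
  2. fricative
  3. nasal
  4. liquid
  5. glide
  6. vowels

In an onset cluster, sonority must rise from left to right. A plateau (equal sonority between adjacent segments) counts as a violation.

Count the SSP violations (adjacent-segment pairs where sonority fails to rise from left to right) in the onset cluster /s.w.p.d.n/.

2

/s/ — fricative, sonority 2.
/w/ — glide, sonority 5.
/p/ — stop, sonority 1.
/d/ — stop, sonority 1.
/n/ — nasal, sonority 3.
/s/→/w/: 2→5 (rises) — ok.
/w/→/p/: 5→1 (does not rise) — violation.
/p/→/d/: 1→1 (plateau) — violation.
/d/→/n/: 1→3 (rises) — ok.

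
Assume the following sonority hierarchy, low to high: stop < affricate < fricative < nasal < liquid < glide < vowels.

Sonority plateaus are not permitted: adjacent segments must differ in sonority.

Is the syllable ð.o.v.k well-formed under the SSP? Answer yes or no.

Onset: /ð/ is a fricative (sonority 3); then the nucleus /o/ (sonority 7).
Onset profile 3-7 — rises to the nucleus.
Coda: /v/ is a fricative (sonority 3), /k/ is a stop (sonority 1).
Coda profile 7-3-1 — falls from the nucleus.

yes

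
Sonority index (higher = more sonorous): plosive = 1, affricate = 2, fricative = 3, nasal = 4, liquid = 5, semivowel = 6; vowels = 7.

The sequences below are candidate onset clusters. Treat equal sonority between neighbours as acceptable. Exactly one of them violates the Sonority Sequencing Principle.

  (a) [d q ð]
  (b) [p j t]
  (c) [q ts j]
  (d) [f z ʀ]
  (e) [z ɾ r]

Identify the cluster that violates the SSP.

(a) [d q ð]: profile 1-1-3 — obeys.
(b) [p j t]: profile 1-6-1 — violates.
(c) [q ts j]: profile 1-2-6 — obeys.
(d) [f z ʀ]: profile 3-3-5 — obeys.
(e) [z ɾ r]: profile 3-5-5 — obeys.

b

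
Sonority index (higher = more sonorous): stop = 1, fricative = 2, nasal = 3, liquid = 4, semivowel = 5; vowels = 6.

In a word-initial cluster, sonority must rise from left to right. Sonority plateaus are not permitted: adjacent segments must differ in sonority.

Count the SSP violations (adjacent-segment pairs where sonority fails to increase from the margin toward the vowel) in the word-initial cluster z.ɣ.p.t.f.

/z/ — fricative, sonority 2.
/ɣ/ — fricative, sonority 2.
/p/ — stop, sonority 1.
/t/ — stop, sonority 1.
/f/ — fricative, sonority 2.
/z/→/ɣ/: 2→2 (plateau) — violation.
/ɣ/→/p/: 2→1 (does not rise) — violation.
/p/→/t/: 1→1 (plateau) — violation.
/t/→/f/: 1→2 (rises) — ok.

3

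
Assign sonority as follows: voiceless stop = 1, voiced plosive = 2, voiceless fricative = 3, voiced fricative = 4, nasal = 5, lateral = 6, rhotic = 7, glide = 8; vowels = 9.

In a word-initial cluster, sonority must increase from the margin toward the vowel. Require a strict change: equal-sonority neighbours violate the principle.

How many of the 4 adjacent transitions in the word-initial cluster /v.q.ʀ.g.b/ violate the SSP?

/v/ is a voiced fricative (sonority 4).
/q/ is a voiceless stop (sonority 1).
/ʀ/ is a rhotic (sonority 7).
/g/ is a voiced plosive (sonority 2).
/b/ is a voiced plosive (sonority 2).
/v/→/q/: 4→1 (does not rise) — violation.
/q/→/ʀ/: 1→7 (rises) — ok.
/ʀ/→/g/: 7→2 (does not rise) — violation.
/g/→/b/: 2→2 (plateau) — violation.

3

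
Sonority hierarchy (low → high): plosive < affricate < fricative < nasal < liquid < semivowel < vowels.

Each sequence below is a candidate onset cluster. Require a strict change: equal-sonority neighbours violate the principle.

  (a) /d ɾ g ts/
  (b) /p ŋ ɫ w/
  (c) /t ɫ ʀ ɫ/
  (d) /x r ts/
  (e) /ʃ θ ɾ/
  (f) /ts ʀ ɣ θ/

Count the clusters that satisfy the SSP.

(a) /d ɾ g ts/: profile 1-5-1-2 — violates.
(b) /p ŋ ɫ w/: profile 1-4-5-6 — obeys.
(c) /t ɫ ʀ ɫ/: profile 1-5-5-5 — violates.
(d) /x r ts/: profile 3-5-2 — violates.
(e) /ʃ θ ɾ/: profile 3-3-5 — violates.
(f) /ts ʀ ɣ θ/: profile 2-5-3-3 — violates.

1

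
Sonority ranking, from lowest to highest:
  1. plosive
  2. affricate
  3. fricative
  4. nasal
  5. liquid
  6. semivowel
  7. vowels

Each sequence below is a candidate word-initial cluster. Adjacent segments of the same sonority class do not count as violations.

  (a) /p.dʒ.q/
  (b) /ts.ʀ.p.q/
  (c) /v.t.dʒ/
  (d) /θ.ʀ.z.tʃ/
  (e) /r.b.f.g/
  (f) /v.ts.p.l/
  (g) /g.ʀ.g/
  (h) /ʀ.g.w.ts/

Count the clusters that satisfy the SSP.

(a) 1-2-1 → violates
(b) 2-5-1-1 → violates
(c) 3-1-2 → violates
(d) 3-5-3-2 → violates
(e) 5-1-3-1 → violates
(f) 3-2-1-5 → violates
(g) 1-5-1 → violates
(h) 5-1-6-2 → violates

0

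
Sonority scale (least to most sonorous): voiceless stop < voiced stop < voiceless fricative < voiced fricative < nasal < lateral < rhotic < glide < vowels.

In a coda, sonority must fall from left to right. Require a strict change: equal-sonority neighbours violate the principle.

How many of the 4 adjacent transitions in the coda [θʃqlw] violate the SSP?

/θ/ — voiceless fricative, sonority 3.
/ʃ/ — voiceless fricative, sonority 3.
/q/ — voiceless stop, sonority 1.
/l/ — lateral, sonority 6.
/w/ — glide, sonority 8.
/θ/→/ʃ/: 3→3 (plateau) — violation.
/ʃ/→/q/: 3→1 (falls) — ok.
/q/→/l/: 1→6 (does not fall) — violation.
/l/→/w/: 6→8 (does not fall) — violation.

3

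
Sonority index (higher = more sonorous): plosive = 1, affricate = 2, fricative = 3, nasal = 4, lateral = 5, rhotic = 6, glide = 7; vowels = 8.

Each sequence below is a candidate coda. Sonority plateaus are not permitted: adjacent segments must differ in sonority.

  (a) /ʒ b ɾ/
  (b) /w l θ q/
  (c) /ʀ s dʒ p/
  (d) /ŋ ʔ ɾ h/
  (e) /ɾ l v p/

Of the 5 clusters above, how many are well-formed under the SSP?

(a) /ʒ b ɾ/: profile 3-1-6 — violates.
(b) /w l θ q/: profile 7-5-3-1 — obeys.
(c) /ʀ s dʒ p/: profile 6-3-2-1 — obeys.
(d) /ŋ ʔ ɾ h/: profile 4-1-6-3 — violates.
(e) /ɾ l v p/: profile 6-5-3-1 — obeys.

3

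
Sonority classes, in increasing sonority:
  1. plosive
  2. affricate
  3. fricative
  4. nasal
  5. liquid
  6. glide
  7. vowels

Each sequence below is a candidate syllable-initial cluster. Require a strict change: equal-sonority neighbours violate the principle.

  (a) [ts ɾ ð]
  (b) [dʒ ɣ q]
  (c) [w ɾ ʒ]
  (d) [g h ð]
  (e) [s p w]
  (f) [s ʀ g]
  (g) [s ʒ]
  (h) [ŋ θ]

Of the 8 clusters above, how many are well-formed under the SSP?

0

(a) 2-5-3 → violates
(b) 2-3-1 → violates
(c) 6-5-3 → violates
(d) 1-3-3 → violates
(e) 3-1-6 → violates
(f) 3-5-1 → violates
(g) 3-3 → violates
(h) 4-3 → violates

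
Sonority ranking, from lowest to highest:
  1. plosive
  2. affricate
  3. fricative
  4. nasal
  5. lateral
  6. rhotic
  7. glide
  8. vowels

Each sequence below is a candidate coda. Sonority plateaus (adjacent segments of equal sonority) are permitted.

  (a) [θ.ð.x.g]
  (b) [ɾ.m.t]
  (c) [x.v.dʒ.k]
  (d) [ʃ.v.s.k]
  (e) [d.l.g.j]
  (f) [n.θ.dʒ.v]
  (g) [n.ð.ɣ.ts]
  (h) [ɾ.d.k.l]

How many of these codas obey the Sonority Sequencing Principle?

(a) sonority 3-3-3-1: well-formed.
(b) sonority 6-4-1: well-formed.
(c) sonority 3-3-2-1: well-formed.
(d) sonority 3-3-3-1: well-formed.
(e) sonority 1-5-1-7: ill-formed.
(f) sonority 4-3-2-3: ill-formed.
(g) sonority 4-3-3-2: well-formed.
(h) sonority 6-1-1-5: ill-formed.

5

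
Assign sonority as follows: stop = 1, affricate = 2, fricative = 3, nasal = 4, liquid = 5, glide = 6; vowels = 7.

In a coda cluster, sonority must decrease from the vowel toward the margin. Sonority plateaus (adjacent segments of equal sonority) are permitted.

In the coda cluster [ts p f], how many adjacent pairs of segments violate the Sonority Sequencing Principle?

/ts/ is an affricate (sonority 2).
/p/ is a stop (sonority 1).
/f/ is a fricative (sonority 3).
/ts/→/p/: 2→1 (falls) — ok.
/p/→/f/: 1→3 (does not fall) — violation.

1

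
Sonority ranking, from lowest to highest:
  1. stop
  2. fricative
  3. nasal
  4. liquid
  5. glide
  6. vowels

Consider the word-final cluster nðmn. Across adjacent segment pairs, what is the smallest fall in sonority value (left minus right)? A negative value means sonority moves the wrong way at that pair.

/n/ is a nasal (sonority 3).
/ð/ is a fricative (sonority 2).
/m/ is a nasal (sonority 3).
/n/ is a nasal (sonority 3).
/n/→/ð/: change +1.
/ð/→/m/: change -1.
/m/→/n/: change +0.
Minimum = -1.

-1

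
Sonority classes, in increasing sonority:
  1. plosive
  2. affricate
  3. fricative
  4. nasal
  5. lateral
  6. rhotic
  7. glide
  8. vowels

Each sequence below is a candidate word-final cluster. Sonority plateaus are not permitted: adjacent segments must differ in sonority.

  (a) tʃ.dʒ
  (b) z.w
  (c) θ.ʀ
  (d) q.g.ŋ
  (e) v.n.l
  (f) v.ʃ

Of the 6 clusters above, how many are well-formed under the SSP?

(a) 2-2 → violates
(b) 3-7 → violates
(c) 3-6 → violates
(d) 1-1-4 → violates
(e) 3-4-5 → violates
(f) 3-3 → violates

0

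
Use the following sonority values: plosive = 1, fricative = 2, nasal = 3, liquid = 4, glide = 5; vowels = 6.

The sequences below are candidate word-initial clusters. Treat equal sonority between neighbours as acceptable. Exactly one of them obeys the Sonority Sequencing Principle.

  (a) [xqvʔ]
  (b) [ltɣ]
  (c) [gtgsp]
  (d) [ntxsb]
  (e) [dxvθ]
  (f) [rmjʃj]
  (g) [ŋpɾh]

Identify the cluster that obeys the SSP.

(a) [xqvʔ]: profile 2-1-2-1 — violates.
(b) [ltɣ]: profile 4-1-2 — violates.
(c) [gtgsp]: profile 1-1-1-2-1 — violates.
(d) [ntxsb]: profile 3-1-2-2-1 — violates.
(e) [dxvθ]: profile 1-2-2-2 — obeys.
(f) [rmjʃj]: profile 4-3-5-2-5 — violates.
(g) [ŋpɾh]: profile 3-1-4-2 — violates.

e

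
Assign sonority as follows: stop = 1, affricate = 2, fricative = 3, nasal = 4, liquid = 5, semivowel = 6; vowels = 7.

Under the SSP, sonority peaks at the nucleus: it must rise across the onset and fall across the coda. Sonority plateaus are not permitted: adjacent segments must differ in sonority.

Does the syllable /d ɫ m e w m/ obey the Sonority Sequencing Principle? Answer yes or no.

Onset: /d/ is a stop (sonority 1), /ɫ/ is a liquid (sonority 5), /m/ is a nasal (sonority 4); then the nucleus /e/ (sonority 7).
Onset profile 1-5-4-7 — does not strictly rise throughout.
Coda: /w/ is a semivowel (sonority 6), /m/ is a nasal (sonority 4).
Coda profile 7-6-4 — falls from the nucleus.

no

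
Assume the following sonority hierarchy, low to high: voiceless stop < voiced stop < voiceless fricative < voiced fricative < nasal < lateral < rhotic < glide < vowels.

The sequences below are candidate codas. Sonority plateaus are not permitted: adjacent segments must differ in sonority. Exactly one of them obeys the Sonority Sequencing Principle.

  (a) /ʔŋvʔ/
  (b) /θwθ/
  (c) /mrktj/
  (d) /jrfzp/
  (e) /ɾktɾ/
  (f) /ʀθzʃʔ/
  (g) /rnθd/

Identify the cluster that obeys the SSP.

g

(a) /ʔŋvʔ/: profile 1-5-4-1 — violates.
(b) /θwθ/: profile 3-8-3 — violates.
(c) /mrktj/: profile 5-7-1-1-8 — violates.
(d) /jrfzp/: profile 8-7-3-4-1 — violates.
(e) /ɾktɾ/: profile 7-1-1-7 — violates.
(f) /ʀθzʃʔ/: profile 7-3-4-3-1 — violates.
(g) /rnθd/: profile 7-5-3-2 — obeys.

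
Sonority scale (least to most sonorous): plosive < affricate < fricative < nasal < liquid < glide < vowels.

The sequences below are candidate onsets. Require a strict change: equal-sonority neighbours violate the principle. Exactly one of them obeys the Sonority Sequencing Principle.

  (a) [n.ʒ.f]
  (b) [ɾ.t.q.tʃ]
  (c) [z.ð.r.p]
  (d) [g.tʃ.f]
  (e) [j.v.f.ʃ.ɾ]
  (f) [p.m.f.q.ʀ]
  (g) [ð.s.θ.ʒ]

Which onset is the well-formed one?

d

(a) sonority 4-3-3: ill-formed.
(b) sonority 5-1-1-2: ill-formed.
(c) sonority 3-3-5-1: ill-formed.
(d) sonority 1-2-3: well-formed.
(e) sonority 6-3-3-3-5: ill-formed.
(f) sonority 1-4-3-1-5: ill-formed.
(g) sonority 3-3-3-3: ill-formed.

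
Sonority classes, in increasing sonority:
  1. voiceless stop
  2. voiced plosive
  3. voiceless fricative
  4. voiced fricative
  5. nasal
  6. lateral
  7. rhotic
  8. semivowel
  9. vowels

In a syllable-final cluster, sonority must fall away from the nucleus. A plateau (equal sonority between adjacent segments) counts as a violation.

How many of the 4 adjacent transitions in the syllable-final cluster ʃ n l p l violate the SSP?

3

/ʃ/ — voiceless fricative, sonority 3.
/n/ — nasal, sonority 5.
/l/ — lateral, sonority 6.
/p/ — voiceless stop, sonority 1.
/l/ — lateral, sonority 6.
/ʃ/→/n/: 3→5 (does not fall) — violation.
/n/→/l/: 5→6 (does not fall) — violation.
/l/→/p/: 6→1 (falls) — ok.
/p/→/l/: 1→6 (does not fall) — violation.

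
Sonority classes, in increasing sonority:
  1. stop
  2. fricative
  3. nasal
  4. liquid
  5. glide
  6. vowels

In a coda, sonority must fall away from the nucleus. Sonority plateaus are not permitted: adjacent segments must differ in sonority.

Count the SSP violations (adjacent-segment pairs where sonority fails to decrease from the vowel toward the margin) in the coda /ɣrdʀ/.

/ɣ/: fricative = 2.
/r/: liquid = 4.
/d/: stop = 1.
/ʀ/: liquid = 4.
/ɣ/→/r/: 2→4 (does not fall) — violation.
/r/→/d/: 4→1 (falls) — ok.
/d/→/ʀ/: 1→4 (does not fall) — violation.

2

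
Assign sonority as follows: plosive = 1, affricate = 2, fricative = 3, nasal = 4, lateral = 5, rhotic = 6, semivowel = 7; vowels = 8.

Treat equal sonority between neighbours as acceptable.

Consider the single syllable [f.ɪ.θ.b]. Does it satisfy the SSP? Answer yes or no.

yes

Onset: /f/ is a fricative (sonority 3); then the nucleus /ɪ/ (sonority 8).
Onset profile 3-8 — rises to the nucleus.
Coda: /θ/ is a fricative (sonority 3), /b/ is a plosive (sonority 1).
Coda profile 8-3-1 — falls from the nucleus.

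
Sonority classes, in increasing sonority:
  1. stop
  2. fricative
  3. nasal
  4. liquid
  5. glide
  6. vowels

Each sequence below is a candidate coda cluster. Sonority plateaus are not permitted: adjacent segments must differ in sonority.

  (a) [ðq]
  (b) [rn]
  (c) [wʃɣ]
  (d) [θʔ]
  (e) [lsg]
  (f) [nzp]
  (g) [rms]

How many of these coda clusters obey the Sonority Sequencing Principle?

(a) [ðq]: profile 2-1 — obeys.
(b) [rn]: profile 4-3 — obeys.
(c) [wʃɣ]: profile 5-2-2 — violates.
(d) [θʔ]: profile 2-1 — obeys.
(e) [lsg]: profile 4-2-1 — obeys.
(f) [nzp]: profile 3-2-1 — obeys.
(g) [rms]: profile 4-3-2 — obeys.

6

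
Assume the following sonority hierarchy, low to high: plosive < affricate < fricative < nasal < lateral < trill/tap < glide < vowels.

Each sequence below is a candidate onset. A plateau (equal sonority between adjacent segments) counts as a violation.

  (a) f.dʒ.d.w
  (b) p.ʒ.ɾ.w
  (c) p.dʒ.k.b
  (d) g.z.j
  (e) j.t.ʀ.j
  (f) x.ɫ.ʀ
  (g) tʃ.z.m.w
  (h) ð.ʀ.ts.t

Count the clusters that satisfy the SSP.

(a) 3-2-1-7 → violates
(b) 1-3-6-7 → obeys
(c) 1-2-1-1 → violates
(d) 1-3-7 → obeys
(e) 7-1-6-7 → violates
(f) 3-5-6 → obeys
(g) 2-3-4-7 → obeys
(h) 3-6-2-1 → violates

4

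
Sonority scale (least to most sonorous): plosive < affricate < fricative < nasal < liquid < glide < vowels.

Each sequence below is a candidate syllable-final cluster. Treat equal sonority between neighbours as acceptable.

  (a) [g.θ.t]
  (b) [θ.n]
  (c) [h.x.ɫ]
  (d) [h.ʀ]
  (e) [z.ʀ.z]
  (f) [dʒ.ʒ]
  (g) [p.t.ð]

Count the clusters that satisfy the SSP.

(a) [g.θ.t]: profile 1-3-1 — violates.
(b) [θ.n]: profile 3-4 — violates.
(c) [h.x.ɫ]: profile 3-3-5 — violates.
(d) [h.ʀ]: profile 3-5 — violates.
(e) [z.ʀ.z]: profile 3-5-3 — violates.
(f) [dʒ.ʒ]: profile 2-3 — violates.
(g) [p.t.ð]: profile 1-1-3 — violates.

0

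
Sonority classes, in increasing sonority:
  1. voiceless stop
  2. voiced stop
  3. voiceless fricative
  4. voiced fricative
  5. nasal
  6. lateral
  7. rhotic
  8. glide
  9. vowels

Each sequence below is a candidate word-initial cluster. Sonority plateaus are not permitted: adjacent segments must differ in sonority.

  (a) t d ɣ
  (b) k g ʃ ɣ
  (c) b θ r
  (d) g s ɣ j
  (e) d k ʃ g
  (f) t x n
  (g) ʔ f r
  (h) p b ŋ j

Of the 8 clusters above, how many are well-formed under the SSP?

7

(a) 1-2-4 → obeys
(b) 1-2-3-4 → obeys
(c) 2-3-7 → obeys
(d) 2-3-4-8 → obeys
(e) 2-1-3-2 → violates
(f) 1-3-5 → obeys
(g) 1-3-7 → obeys
(h) 1-2-5-8 → obeys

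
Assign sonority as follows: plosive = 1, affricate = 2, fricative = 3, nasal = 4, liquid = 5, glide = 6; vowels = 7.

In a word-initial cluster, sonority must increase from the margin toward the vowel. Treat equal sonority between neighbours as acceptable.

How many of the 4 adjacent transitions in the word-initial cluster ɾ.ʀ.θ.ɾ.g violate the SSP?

2

/ɾ/: liquid = 5.
/ʀ/: liquid = 5.
/θ/: fricative = 3.
/ɾ/: liquid = 5.
/g/: plosive = 1.
/ɾ/→/ʀ/: 5→5 (plateau, allowed) — ok.
/ʀ/→/θ/: 5→3 (does not rise) — violation.
/θ/→/ɾ/: 3→5 (rises) — ok.
/ɾ/→/g/: 5→1 (does not rise) — violation.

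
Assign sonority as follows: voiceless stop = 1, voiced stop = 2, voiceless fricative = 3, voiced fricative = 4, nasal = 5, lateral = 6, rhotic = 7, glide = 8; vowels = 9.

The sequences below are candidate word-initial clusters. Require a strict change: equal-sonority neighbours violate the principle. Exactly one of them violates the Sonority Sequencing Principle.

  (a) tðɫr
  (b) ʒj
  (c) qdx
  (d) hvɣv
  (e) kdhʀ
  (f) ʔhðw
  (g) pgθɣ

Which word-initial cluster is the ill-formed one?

d

(a) sonority 1-4-6-7: well-formed.
(b) sonority 4-8: well-formed.
(c) sonority 1-2-3: well-formed.
(d) sonority 3-4-4-4: ill-formed.
(e) sonority 1-2-3-7: well-formed.
(f) sonority 1-3-4-8: well-formed.
(g) sonority 1-2-3-4: well-formed.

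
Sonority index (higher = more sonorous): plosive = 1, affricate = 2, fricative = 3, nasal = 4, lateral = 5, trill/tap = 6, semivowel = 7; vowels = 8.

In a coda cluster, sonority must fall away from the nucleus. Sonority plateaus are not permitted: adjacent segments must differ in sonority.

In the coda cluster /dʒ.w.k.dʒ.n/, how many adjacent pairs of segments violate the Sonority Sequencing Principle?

3

/dʒ/ — affricate, sonority 2.
/w/ — semivowel, sonority 7.
/k/ — plosive, sonority 1.
/dʒ/ — affricate, sonority 2.
/n/ — nasal, sonority 4.
/dʒ/→/w/: 2→7 (does not fall) — violation.
/w/→/k/: 7→1 (falls) — ok.
/k/→/dʒ/: 1→2 (does not fall) — violation.
/dʒ/→/n/: 2→4 (does not fall) — violation.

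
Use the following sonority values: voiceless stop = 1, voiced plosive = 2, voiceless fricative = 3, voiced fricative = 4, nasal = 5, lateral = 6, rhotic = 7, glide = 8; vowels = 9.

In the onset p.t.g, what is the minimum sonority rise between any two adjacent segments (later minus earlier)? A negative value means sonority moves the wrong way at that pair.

/p/ — voiceless stop, sonority 1.
/t/ — voiceless stop, sonority 1.
/g/ — voiced plosive, sonority 2.
/p/→/t/: change +0.
/t/→/g/: change +1.
Minimum = 0.

0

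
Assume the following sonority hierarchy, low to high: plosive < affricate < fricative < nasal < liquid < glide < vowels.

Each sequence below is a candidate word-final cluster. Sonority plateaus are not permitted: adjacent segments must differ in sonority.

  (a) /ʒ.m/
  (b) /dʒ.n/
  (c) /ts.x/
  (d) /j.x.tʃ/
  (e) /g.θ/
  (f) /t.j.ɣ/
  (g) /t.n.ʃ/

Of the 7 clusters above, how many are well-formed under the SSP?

1

(a) sonority 3-4: ill-formed.
(b) sonority 2-4: ill-formed.
(c) sonority 2-3: ill-formed.
(d) sonority 6-3-2: well-formed.
(e) sonority 1-3: ill-formed.
(f) sonority 1-6-3: ill-formed.
(g) sonority 1-4-3: ill-formed.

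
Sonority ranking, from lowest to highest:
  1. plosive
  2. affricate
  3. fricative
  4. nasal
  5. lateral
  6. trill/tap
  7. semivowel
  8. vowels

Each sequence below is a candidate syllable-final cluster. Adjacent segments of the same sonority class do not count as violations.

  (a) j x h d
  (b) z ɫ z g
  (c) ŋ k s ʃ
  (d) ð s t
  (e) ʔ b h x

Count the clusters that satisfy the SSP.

(a) sonority 7-3-3-1: well-formed.
(b) sonority 3-5-3-1: ill-formed.
(c) sonority 4-1-3-3: ill-formed.
(d) sonority 3-3-1: well-formed.
(e) sonority 1-1-3-3: ill-formed.

2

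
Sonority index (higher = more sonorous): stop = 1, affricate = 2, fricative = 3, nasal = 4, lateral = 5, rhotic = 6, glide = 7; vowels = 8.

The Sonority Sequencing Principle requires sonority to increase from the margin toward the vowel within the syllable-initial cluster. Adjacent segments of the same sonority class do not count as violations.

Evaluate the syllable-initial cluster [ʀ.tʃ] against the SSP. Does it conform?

no

/ʀ/ — rhotic, sonority 6.
/tʃ/ — affricate, sonority 2.
The profile is 6-2. Between /ʀ/ (6) and /tʃ/ (2) sonority does not rise, so the cluster violates the SSP.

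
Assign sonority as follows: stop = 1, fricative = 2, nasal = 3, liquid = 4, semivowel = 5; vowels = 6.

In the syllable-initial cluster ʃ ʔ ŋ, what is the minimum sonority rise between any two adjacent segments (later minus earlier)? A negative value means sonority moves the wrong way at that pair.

-1

/ʃ/ is a fricative (sonority 2).
/ʔ/ is a stop (sonority 1).
/ŋ/ is a nasal (sonority 3).
/ʃ/→/ʔ/: change -1.
/ʔ/→/ŋ/: change +2.
Minimum = -1.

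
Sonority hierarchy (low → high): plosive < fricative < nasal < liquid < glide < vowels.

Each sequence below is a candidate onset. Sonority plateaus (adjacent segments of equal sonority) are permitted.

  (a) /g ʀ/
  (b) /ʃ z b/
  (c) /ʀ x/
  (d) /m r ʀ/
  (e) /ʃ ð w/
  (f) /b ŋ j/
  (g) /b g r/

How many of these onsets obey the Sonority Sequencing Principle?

(a) 1-4 → obeys
(b) 2-2-1 → violates
(c) 4-2 → violates
(d) 3-4-4 → obeys
(e) 2-2-5 → obeys
(f) 1-3-5 → obeys
(g) 1-1-4 → obeys

5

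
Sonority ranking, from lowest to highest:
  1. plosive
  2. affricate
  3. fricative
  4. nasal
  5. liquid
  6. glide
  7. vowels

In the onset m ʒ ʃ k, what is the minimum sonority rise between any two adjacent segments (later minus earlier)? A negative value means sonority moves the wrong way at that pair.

-2

/m/ is a nasal (sonority 4).
/ʒ/ is a fricative (sonority 3).
/ʃ/ is a fricative (sonority 3).
/k/ is a plosive (sonority 1).
/m/→/ʒ/: change -1.
/ʒ/→/ʃ/: change +0.
/ʃ/→/k/: change -2.
Minimum = -2.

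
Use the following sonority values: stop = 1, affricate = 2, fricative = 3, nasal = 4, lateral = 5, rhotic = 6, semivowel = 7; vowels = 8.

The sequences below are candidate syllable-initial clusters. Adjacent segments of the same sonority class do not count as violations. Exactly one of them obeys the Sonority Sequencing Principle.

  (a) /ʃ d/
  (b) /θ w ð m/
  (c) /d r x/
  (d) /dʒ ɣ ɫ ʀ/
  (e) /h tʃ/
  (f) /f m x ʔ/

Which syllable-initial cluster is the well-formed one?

(a) 3-1 → violates
(b) 3-7-3-4 → violates
(c) 1-6-3 → violates
(d) 2-3-5-6 → obeys
(e) 3-2 → violates
(f) 3-4-3-1 → violates

d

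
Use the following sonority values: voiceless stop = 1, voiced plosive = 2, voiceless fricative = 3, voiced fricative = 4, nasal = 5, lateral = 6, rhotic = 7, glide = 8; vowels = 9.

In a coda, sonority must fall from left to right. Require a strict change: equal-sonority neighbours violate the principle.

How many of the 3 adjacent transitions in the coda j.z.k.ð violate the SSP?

1

/j/: glide = 8.
/z/: voiced fricative = 4.
/k/: voiceless stop = 1.
/ð/: voiced fricative = 4.
/j/→/z/: 8→4 (falls) — ok.
/z/→/k/: 4→1 (falls) — ok.
/k/→/ð/: 1→4 (does not fall) — violation.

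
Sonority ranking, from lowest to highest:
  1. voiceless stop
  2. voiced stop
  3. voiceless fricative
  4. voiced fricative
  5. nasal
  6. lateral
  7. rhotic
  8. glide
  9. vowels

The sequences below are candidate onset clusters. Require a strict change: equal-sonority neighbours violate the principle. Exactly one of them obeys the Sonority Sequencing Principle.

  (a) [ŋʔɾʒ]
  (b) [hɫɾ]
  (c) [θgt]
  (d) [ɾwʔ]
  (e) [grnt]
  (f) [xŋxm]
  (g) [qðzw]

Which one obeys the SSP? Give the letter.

(a) sonority 5-1-7-4: ill-formed.
(b) sonority 3-6-7: well-formed.
(c) sonority 3-2-1: ill-formed.
(d) sonority 7-8-1: ill-formed.
(e) sonority 2-7-5-1: ill-formed.
(f) sonority 3-5-3-5: ill-formed.
(g) sonority 1-4-4-8: ill-formed.

b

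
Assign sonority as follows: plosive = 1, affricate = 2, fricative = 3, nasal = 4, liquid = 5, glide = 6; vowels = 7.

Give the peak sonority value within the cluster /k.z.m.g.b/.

/k/: plosive = 1.
/z/: fricative = 3.
/m/: nasal = 4.
/g/: plosive = 1.
/b/: plosive = 1.
The maximum is 4.

4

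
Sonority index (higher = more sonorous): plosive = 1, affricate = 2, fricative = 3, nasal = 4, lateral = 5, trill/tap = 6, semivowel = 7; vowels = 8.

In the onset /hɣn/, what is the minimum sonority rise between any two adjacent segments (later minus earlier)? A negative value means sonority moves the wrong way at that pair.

/h/ is a fricative (sonority 3).
/ɣ/ is a fricative (sonority 3).
/n/ is a nasal (sonority 4).
/h/→/ɣ/: change +0.
/ɣ/→/n/: change +1.
Minimum = 0.

0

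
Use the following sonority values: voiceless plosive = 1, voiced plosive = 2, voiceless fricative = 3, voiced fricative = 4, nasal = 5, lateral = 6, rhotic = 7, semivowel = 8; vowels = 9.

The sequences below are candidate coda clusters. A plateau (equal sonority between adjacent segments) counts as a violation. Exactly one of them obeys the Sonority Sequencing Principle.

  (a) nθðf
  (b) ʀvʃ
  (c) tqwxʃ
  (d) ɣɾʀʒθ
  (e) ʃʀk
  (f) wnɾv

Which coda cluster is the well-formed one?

b

(a) sonority 5-3-4-3: ill-formed.
(b) sonority 7-4-3: well-formed.
(c) sonority 1-1-8-3-3: ill-formed.
(d) sonority 4-7-7-4-3: ill-formed.
(e) sonority 3-7-1: ill-formed.
(f) sonority 8-5-7-4: ill-formed.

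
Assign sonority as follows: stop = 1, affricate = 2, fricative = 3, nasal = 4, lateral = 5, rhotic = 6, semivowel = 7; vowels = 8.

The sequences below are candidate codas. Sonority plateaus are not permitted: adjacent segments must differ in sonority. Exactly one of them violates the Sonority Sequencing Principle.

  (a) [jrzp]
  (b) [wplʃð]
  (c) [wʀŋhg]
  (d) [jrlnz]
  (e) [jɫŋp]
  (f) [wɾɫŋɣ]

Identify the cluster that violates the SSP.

b

(a) sonority 7-6-3-1: well-formed.
(b) sonority 7-1-5-3-3: ill-formed.
(c) sonority 7-6-4-3-1: well-formed.
(d) sonority 7-6-5-4-3: well-formed.
(e) sonority 7-5-4-1: well-formed.
(f) sonority 7-6-5-4-3: well-formed.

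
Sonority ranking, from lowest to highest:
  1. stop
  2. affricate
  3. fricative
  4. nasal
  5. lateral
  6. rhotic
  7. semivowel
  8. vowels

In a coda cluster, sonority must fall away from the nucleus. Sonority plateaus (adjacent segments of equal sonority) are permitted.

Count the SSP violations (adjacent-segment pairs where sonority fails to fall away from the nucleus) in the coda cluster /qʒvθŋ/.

/q/ is a stop (sonority 1).
/ʒ/ is a fricative (sonority 3).
/v/ is a fricative (sonority 3).
/θ/ is a fricative (sonority 3).
/ŋ/ is a nasal (sonority 4).
/q/→/ʒ/: 1→3 (does not fall) — violation.
/ʒ/→/v/: 3→3 (plateau, allowed) — ok.
/v/→/θ/: 3→3 (plateau, allowed) — ok.
/θ/→/ŋ/: 3→4 (does not fall) — violation.

2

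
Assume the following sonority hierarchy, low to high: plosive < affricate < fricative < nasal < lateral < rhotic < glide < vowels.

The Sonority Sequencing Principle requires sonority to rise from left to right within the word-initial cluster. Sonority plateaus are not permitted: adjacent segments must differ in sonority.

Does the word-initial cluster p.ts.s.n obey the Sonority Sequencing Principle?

yes

/p/ — plosive, sonority 1.
/ts/ — affricate, sonority 2.
/s/ — fricative, sonority 3.
/n/ — nasal, sonority 4.
The profile 1-2-3-4 strictly rises, so the word-initial cluster satisfies the SSP.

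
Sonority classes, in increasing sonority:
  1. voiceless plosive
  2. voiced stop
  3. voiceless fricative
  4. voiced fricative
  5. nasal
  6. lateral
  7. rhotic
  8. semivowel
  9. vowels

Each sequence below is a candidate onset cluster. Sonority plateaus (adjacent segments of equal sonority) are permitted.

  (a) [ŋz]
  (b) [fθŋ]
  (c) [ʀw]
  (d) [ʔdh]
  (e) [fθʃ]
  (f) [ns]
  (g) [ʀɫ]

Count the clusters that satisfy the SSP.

(a) [ŋz]: profile 5-4 — violates.
(b) [fθŋ]: profile 3-3-5 — obeys.
(c) [ʀw]: profile 7-8 — obeys.
(d) [ʔdh]: profile 1-2-3 — obeys.
(e) [fθʃ]: profile 3-3-3 — obeys.
(f) [ns]: profile 5-3 — violates.
(g) [ʀɫ]: profile 7-6 — violates.

4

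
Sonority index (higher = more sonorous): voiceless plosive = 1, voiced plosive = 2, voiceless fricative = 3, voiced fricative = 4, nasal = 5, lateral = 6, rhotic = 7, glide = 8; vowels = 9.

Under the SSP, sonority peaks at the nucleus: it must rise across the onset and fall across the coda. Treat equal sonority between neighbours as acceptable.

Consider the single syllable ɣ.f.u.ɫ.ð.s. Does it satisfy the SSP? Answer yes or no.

no

Onset: /ɣ/ is a voiced fricative (sonority 4), /f/ is a voiceless fricative (sonority 3); then the nucleus /u/ (sonority 9).
Onset profile 4-3-9 — does not rise throughout.
Coda: /ɫ/ is a lateral (sonority 6), /ð/ is a voiced fricative (sonority 4), /s/ is a voiceless fricative (sonority 3).
Coda profile 9-6-4-3 — falls from the nucleus.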